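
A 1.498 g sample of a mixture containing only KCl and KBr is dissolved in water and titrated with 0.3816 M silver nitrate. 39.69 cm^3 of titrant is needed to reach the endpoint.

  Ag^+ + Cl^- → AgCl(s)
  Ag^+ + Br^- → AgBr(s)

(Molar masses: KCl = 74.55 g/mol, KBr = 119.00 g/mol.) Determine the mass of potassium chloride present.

n(AgNO3) = 0.03969 × 0.3816 = 0.01515 mol
Let x = n(KCl), y = n(KBr).
Titrant: 1x + 1y = 0.01515;  mass: 74.55x + 119.00y = 1.498
Solving, x = 6.847 × 10^-3 mol, y = 8.299 × 10^-3 mol
mass of KCl = 6.847 × 10^-3 × 74.55 = 0.5104 g

0.5104 g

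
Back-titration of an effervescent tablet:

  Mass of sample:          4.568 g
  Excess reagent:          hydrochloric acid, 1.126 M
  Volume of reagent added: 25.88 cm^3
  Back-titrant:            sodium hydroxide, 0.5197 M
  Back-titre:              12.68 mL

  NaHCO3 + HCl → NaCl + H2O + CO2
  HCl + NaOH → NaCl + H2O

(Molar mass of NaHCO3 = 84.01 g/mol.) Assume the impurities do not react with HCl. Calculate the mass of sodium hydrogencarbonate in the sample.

n(HCl) added = 0.02588 × 1.126 = 0.02914 mol
n(NaOH) used in back-titration = 0.01268 × 0.5197 = 6.590 × 10^-3 mol
n(HCl) left over = 6.590 × 10^-3 mol (1:1 ratio)
n(HCl) consumed by analyte = 0.02914 − 6.590 × 10^-3 = 0.02255 mol
n(NaHCO3) = 0.02255 mol (1:1 ratio)
mass of NaHCO3 = 0.02255 × 84.01 = 1.895 g

1.895 g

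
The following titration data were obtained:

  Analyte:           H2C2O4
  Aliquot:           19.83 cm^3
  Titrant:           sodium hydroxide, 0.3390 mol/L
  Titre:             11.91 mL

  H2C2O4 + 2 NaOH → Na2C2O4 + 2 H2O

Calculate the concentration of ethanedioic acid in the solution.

n(NaOH) = 0.01191 L × 0.3390 mol/L = 4.037 × 10^-3 mol
From the 1:2 mole ratio, n(H2C2O4) = 1/2 × 4.037 × 10^-3 = 2.019 × 10^-3 mol
[H2C2O4] = 2.019 × 10^-3 mol / 0.01983 L = 0.1018 mol/L

0.1018 mol/L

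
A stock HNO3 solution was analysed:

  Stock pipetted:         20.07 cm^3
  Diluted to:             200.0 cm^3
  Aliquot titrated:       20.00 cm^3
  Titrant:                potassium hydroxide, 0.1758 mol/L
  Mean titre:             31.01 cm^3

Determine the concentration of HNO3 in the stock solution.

2.716 mol/L

HNO3 + KOH → KNO3 + H2O
n(KOH) = 0.03101 × 0.1758 = 5.452 × 10^-3 mol
n(HNO3) in the aliquot = 5.452 × 10^-3 mol (1:1 ratio)
[HNO3]_dilute = 5.452 × 10^-3 / 0.02000 = 0.2726 mol/L
Dilution factor = 200.0 / 20.07 = 9.965
[HNO3]_stock = 0.2726 × 9.965 = 2.716 mol/L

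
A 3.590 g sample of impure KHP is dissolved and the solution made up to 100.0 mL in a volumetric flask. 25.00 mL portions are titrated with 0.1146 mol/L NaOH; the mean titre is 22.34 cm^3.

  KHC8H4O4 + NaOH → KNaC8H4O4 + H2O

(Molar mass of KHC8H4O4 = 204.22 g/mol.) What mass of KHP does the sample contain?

n(NaOH) per titration = 0.02234 × 0.1146 = 2.560 × 10^-3 mol
n(KHC8H4O4) in each aliquot = 2.560 × 10^-3 mol (1:1 ratio)
n(KHC8H4O4) in the whole flask = 2.560 × 10^-3 × 100.0/25.00 = 0.01024 mol
mass of KHC8H4O4 = 0.01024 × 204.22 = 2.091 g

2.091 g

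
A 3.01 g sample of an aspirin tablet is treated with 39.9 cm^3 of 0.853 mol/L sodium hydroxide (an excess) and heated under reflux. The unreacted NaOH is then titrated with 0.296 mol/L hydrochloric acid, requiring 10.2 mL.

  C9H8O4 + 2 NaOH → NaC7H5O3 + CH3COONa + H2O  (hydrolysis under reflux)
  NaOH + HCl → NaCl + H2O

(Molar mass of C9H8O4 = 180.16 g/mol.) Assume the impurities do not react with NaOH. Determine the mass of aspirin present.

2.79 g

n(NaOH) added = 0.0399 × 0.853 = 0.0340 mol
n(HCl) used in back-titration = 0.0102 × 0.296 = 3.02 × 10^-3 mol
n(NaOH) left over = 3.02 × 10^-3 mol (1:1 ratio)
n(NaOH) consumed by analyte = 0.0340 − 3.02 × 10^-3 = 0.0310 mol
From the 1:2 ratio, n(C9H8O4) = 1/2 × 0.0310 = 0.0155 mol
mass of C9H8O4 = 0.0155 × 180.16 = 2.79 g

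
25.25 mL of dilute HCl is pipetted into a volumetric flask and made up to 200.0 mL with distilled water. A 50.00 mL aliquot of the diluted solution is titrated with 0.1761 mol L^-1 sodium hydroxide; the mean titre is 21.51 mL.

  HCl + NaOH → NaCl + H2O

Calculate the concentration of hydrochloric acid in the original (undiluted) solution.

n(NaOH) = 0.02151 × 0.1761 = 3.788 × 10^-3 mol
n(HCl) in the aliquot = 3.788 × 10^-3 mol (1:1 ratio)
[HCl]_dilute = 3.788 × 10^-3 / 0.05000 = 0.07576 mol/L
Dilution factor = 200.0 / 25.25 = 7.921
[HCl]_stock = 0.07576 × 7.921 = 0.6001 mol/L

0.6001 mol/L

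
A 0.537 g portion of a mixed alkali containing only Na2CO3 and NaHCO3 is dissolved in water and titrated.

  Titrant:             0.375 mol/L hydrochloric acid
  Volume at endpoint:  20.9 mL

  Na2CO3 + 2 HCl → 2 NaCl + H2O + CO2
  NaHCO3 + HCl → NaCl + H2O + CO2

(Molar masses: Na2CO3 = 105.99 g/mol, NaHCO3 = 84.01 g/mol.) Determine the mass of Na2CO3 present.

0.207 g

n(HCl) = 0.0209 × 0.375 = 7.84 × 10^-3 mol
Let x = n(Na2CO3), y = n(NaHCO3).
Titrant: 2x + 1y = 7.84 × 10^-3;  mass: 105.99x + 84.01y = 0.537
Solving, x = 1.96 × 10^-3 mol, y = 3.92 × 10^-3 mol
mass of Na2CO3 = 1.96 × 10^-3 × 105.99 = 0.207 g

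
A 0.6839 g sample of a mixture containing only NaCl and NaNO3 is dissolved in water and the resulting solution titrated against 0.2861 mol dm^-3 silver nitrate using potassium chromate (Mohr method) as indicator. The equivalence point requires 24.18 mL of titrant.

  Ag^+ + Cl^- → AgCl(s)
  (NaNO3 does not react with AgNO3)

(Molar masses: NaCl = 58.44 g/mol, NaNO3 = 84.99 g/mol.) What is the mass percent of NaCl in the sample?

n(AgNO3) = 0.02418 × 0.2861 = 6.918 × 10^-3 mol
Let x = n(NaCl), y = n(NaNO3).
Titrant: 1x = 6.918 × 10^-3;  mass: 58.44x + 84.99y = 0.6839
Solving, x = 6.918 × 10^-3 mol, y = 3.290 × 10^-3 mol
mass of NaCl = 6.918 × 10^-3 × 58.44 = 0.4043 g
% NaCl = 0.4043 / 0.6839 × 100 = 59.11 %

59.11 %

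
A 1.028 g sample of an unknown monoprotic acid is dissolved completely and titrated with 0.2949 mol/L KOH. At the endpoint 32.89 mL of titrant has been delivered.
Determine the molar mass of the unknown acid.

106.0 g/mol

n(KOH) = 0.03289 L × 0.2949 mol/L = 9.699 × 10^-3 mol
n(HA) = 9.699 × 10^-3 mol (1:1 ratio)
M = m / n = 1.028 g / 9.699 × 10^-3 mol = 106.0 g/mol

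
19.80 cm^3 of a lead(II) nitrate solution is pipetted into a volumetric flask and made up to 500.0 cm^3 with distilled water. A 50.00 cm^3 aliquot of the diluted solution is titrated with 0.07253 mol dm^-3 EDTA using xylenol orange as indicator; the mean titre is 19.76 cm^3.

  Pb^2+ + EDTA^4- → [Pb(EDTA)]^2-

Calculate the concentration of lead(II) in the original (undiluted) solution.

n(EDTA) = 0.01976 × 0.07253 = 1.433 × 10^-3 mol
n(Pb2+) in the aliquot = 1.433 × 10^-3 mol (1:1 ratio)
[Pb2+]_dilute = 1.433 × 10^-3 / 0.05000 = 0.02866 mol/L
Dilution factor = 500.0 / 19.80 = 25.25
[Pb2+]_stock = 0.02866 × 25.25 = 0.7238 mol/L

0.7238 mol/L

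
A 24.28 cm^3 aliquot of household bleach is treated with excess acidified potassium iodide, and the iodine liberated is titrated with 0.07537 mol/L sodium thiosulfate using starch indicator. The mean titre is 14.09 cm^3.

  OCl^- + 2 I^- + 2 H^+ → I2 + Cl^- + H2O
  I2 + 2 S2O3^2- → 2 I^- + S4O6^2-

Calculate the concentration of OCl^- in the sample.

0.02187 mol/L

n(S2O3^2-) = 0.01409 × 0.07537 = 1.062 × 10^-3 mol
n(I2) = n(S2O3^2-)/2 = 5.310 × 10^-4 mol
n(OCl^-) in the aliquot = 5.310 × 10^-4 mol (1:1 ratio)
[OCl^-] = 5.310 × 10^-4 / 0.02428 = 0.02187 mol/L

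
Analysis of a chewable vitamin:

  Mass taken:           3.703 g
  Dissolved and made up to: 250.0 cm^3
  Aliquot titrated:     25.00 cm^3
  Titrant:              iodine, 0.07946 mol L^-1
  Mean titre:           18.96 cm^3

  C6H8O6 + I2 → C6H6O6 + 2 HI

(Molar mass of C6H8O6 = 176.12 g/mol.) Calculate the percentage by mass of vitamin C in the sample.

n(I2) per titration = 0.01896 × 0.07946 = 1.507 × 10^-3 mol
n(C6H8O6) in each aliquot = 1.507 × 10^-3 mol (1:1 ratio)
n(C6H8O6) in the whole flask = 1.507 × 10^-3 × 250.0/25.00 = 0.01507 mol
mass of C6H8O6 = 0.01507 × 176.12 = 2.653 g
% C6H8O6 = 2.653 / 3.703 × 100 = 71.65 %

71.65 %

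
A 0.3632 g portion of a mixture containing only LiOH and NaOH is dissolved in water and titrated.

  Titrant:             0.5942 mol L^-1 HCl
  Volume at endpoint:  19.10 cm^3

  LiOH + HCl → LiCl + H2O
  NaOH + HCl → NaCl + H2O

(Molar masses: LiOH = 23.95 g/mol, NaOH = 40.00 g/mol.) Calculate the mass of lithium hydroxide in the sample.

0.1354 g

n(HCl) = 0.01910 × 0.5942 = 0.01135 mol
Let x = n(LiOH), y = n(NaOH).
Titrant: 1x + 1y = 0.01135;  mass: 23.95x + 40.00y = 0.3632
Solving, x = 5.655 × 10^-3 mol, y = 5.694 × 10^-3 mol
mass of LiOH = 5.655 × 10^-3 × 23.95 = 0.1354 g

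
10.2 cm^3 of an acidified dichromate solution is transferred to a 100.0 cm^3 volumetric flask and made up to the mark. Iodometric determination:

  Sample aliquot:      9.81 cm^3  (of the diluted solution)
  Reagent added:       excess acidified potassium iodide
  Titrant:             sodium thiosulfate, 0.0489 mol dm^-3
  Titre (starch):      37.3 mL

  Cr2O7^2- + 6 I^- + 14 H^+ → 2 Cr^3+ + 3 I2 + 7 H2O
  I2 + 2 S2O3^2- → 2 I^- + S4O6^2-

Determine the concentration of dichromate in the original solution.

0.304 mol/L

n(S2O3^2-) = 0.0373 × 0.0489 = 1.82 × 10^-3 mol
n(I2) = n(S2O3^2-)/2 = 9.12 × 10^-4 mol
From the 1:3 ratio, n(Cr2O7^2-) in the aliquot = 1/3 × 9.12 × 10^-4 = 3.04 × 10^-4 mol
[Cr2O7^2-]_dilute = 3.04 × 10^-4 / 0.00981 = 0.0310 mol/L
[Cr2O7^2-]_original = 0.0310 × 100.0/10.2 = 0.304 mol/L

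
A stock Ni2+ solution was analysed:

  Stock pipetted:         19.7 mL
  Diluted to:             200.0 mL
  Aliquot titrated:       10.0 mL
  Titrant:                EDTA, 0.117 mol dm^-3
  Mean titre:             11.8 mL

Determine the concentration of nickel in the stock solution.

Ni^2+ + EDTA^4- → [Ni(EDTA)]^2-
n(EDTA) = 0.0118 × 0.117 = 1.38 × 10^-3 mol
n(Ni2+) in the aliquot = 1.38 × 10^-3 mol (1:1 ratio)
[Ni2+]_dilute = 1.38 × 10^-3 / 0.0100 = 0.138 mol/L
Dilution factor = 200.0 / 19.7 = 10.15
[Ni2+]_stock = 0.138 × 10.15 = 1.40 mol/L

1.40 mol/L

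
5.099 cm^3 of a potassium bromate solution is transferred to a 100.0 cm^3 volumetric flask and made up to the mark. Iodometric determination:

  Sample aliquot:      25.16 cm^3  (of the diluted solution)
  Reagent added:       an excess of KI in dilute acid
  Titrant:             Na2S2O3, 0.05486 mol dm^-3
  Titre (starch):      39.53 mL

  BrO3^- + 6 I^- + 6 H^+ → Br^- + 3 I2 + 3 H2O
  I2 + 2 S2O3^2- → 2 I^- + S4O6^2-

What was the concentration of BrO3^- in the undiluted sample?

n(S2O3^2-) = 0.03953 × 0.05486 = 2.169 × 10^-3 mol
n(I2) = n(S2O3^2-)/2 = 1.084 × 10^-3 mol
From the 1:3 ratio, n(BrO3^-) in the aliquot = 1/3 × 1.084 × 10^-3 = 3.614 × 10^-4 mol
[BrO3^-]_dilute = 3.614 × 10^-4 / 0.02516 = 0.01437 mol/L
[BrO3^-]_original = 0.01437 × 100.0/5.099 = 0.2817 mol/L

0.2817 mol/L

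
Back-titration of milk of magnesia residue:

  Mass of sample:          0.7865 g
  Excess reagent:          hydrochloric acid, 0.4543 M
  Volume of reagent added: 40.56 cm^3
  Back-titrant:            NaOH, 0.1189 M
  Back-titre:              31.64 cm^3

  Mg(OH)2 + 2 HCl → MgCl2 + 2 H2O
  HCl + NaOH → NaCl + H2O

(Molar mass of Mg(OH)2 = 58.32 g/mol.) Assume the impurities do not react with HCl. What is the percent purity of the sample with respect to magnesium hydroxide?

54.37 %

n(HCl) added = 0.04056 × 0.4543 = 0.01843 mol
n(NaOH) used in back-titration = 0.03164 × 0.1189 = 3.762 × 10^-3 mol
n(HCl) left over = 3.762 × 10^-3 mol (1:1 ratio)
n(HCl) consumed by analyte = 0.01843 − 3.762 × 10^-3 = 0.01466 mol
From the 1:2 ratio, n(Mg(OH)2) = 1/2 × 0.01466 = 7.332 × 10^-3 mol
mass of Mg(OH)2 = 7.332 × 10^-3 × 58.32 = 0.4276 g
% Mg(OH)2 = 0.4276 / 0.7865 × 100 = 54.37 %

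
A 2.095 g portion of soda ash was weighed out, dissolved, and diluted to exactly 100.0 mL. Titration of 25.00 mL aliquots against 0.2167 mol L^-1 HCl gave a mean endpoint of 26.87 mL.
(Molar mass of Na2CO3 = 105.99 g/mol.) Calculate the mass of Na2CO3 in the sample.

1.234 g

Na2CO3 + 2 HCl → 2 NaCl + H2O + CO2
n(HCl) per titration = 0.02687 × 0.2167 = 5.823 × 10^-3 mol
From the 1:2 ratio, n(Na2CO3) in each aliquot = 1/2 × 5.823 × 10^-3 = 2.911 × 10^-3 mol
n(Na2CO3) in the whole flask = 2.911 × 10^-3 × 100.0/25.00 = 0.01165 mol
mass of Na2CO3 = 0.01165 × 105.99 = 1.234 g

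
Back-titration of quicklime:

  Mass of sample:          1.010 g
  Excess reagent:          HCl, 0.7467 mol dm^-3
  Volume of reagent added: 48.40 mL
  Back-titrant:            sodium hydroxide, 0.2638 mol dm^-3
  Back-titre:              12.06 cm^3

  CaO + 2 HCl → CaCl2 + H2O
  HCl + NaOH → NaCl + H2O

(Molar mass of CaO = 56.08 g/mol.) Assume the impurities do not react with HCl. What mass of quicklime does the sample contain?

0.9242 g

n(HCl) added = 0.04840 × 0.7467 = 0.03614 mol
n(NaOH) used in back-titration = 0.01206 × 0.2638 = 3.181 × 10^-3 mol
n(HCl) left over = 3.181 × 10^-3 mol (1:1 ratio)
n(HCl) consumed by analyte = 0.03614 − 3.181 × 10^-3 = 0.03296 mol
From the 1:2 ratio, n(CaO) = 1/2 × 0.03296 = 0.01648 mol
mass of CaO = 0.01648 × 56.08 = 0.9242 g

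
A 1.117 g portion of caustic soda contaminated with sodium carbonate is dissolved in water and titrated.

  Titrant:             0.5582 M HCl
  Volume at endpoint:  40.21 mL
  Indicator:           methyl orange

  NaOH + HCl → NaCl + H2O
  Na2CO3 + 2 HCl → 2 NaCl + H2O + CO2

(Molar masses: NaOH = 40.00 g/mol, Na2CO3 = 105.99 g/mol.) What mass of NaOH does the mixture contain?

n(HCl) = 0.04021 × 0.5582 = 0.02245 mol
Let x = n(NaOH), y = n(Na2CO3).
Titrant: 1x + 2y = 0.02245;  mass: 40.00x + 105.99y = 1.117
Solving, x = 5.578 × 10^-3 mol, y = 8.434 × 10^-3 mol
mass of NaOH = 5.578 × 10^-3 × 40.00 = 0.2231 g

0.2231 g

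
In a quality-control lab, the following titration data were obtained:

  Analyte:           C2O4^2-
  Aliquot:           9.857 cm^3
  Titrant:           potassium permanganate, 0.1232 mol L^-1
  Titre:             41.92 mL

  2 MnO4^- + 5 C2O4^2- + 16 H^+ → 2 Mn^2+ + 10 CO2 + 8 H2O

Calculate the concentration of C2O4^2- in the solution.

n(KMnO4) = 0.04192 L × 0.1232 mol/L = 5.165 × 10^-3 mol
From the 5:2 mole ratio, n(C2O4^2-) = 5/2 × 5.165 × 10^-3 = 0.01291 mol
[C2O4^2-] = 0.01291 mol / 0.009857 L = 1.310 mol/L

1.310 mol/L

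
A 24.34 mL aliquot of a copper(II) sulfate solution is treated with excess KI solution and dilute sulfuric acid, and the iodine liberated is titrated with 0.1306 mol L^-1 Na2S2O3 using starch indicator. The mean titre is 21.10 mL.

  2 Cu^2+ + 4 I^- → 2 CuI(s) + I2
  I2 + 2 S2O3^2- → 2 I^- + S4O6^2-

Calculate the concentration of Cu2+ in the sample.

n(S2O3^2-) = 0.02110 × 0.1306 = 2.756 × 10^-3 mol
n(I2) = n(S2O3^2-)/2 = 1.378 × 10^-3 mol
From the 2:1 ratio, n(Cu2+) in the aliquot = 2/1 × 1.378 × 10^-3 = 2.756 × 10^-3 mol
[Cu2+] = 2.756 × 10^-3 / 0.02434 = 0.1132 mol/L

0.1132 mol/L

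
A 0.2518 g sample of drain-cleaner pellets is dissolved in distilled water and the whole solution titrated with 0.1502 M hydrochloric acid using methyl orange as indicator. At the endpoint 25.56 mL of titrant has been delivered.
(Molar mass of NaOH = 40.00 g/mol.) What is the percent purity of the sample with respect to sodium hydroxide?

60.99 %

NaOH + HCl → NaCl + H2O
n(HCl) = 0.02556 L × 0.1502 mol/L = 3.839 × 10^-3 mol
n(NaOH) = 3.839 × 10^-3 mol (1:1 ratio)
mass of NaOH = 3.839 × 10^-3 × 40.00 g/mol = 0.1536 g
% NaOH = 0.1536 / 0.2518 × 100 = 60.99 %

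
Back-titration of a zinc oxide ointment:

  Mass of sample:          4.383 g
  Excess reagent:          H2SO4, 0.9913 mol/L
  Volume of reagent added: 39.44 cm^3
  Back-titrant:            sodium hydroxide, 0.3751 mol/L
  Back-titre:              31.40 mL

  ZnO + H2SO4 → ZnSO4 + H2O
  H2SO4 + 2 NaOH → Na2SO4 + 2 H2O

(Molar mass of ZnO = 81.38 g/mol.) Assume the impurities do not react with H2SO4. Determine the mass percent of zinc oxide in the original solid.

n(H2SO4) added = 0.03944 × 0.9913 = 0.03910 mol
n(NaOH) used in back-titration = 0.03140 × 0.3751 = 0.01178 mol
From the 1:2 ratio, n(H2SO4) left over = 1/2 × 0.01178 = 5.889 × 10^-3 mol
n(H2SO4) consumed by analyte = 0.03910 − 5.889 × 10^-3 = 0.03321 mol
n(ZnO) = 0.03321 mol (1:1 ratio)
mass of ZnO = 0.03321 × 81.38 = 2.702 g
% ZnO = 2.702 / 4.383 × 100 = 61.66 %

61.66 %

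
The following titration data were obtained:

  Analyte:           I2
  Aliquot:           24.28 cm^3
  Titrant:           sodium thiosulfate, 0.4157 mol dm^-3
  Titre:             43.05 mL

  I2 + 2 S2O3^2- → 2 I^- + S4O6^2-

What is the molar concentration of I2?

0.3685 mol/L

n(Na2S2O3) = 0.04305 L × 0.4157 mol/L = 0.01790 mol
From the 1:2 mole ratio, n(I2) = 1/2 × 0.01790 = 8.948 × 10^-3 mol
[I2] = 8.948 × 10^-3 mol / 0.02428 L = 0.3685 mol/L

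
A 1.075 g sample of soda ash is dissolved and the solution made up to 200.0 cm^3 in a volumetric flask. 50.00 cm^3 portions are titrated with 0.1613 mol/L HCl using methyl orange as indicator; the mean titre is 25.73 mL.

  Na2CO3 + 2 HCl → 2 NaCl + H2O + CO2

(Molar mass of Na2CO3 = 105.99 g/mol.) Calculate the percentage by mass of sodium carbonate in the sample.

n(HCl) per titration = 0.02573 × 0.1613 = 4.150 × 10^-3 mol
From the 1:2 ratio, n(Na2CO3) in each aliquot = 1/2 × 4.150 × 10^-3 = 2.075 × 10^-3 mol
n(Na2CO3) in the whole flask = 2.075 × 10^-3 × 200.0/50.00 = 8.300 × 10^-3 mol
mass of Na2CO3 = 8.300 × 10^-3 × 105.99 = 0.8798 g
% Na2CO3 = 0.8798 / 1.075 × 100 = 81.84 %

81.84 %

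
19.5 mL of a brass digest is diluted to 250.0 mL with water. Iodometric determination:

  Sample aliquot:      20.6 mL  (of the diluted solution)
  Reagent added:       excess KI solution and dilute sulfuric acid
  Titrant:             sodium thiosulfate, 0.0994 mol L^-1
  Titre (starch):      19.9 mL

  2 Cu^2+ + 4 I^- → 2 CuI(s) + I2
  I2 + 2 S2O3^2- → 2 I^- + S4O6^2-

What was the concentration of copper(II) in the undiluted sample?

n(S2O3^2-) = 0.0199 × 0.0994 = 1.98 × 10^-3 mol
n(I2) = n(S2O3^2-)/2 = 9.89 × 10^-4 mol
From the 2:1 ratio, n(Cu2+) in the aliquot = 2/1 × 9.89 × 10^-4 = 1.98 × 10^-3 mol
[Cu2+]_dilute = 1.98 × 10^-3 / 0.0206 = 0.0960 mol/L
[Cu2+]_original = 0.0960 × 250.0/19.5 = 1.23 mol/L

1.23 mol/L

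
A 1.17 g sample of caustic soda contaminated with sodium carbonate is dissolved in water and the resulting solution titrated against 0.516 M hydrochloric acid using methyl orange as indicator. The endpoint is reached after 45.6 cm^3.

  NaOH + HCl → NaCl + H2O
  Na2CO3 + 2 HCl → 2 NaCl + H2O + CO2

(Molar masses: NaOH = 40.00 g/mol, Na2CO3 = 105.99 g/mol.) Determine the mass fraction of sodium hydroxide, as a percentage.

20.2 %

n(HCl) = 0.0456 × 0.516 = 0.0235 mol
Let x = n(NaOH), y = n(Na2CO3).
Titrant: 1x + 2y = 0.0235;  mass: 40.00x + 105.99y = 1.17
Solving, x = 5.92 × 10^-3 mol, y = 8.80 × 10^-3 mol
mass of NaOH = 5.92 × 10^-3 × 40.00 = 0.237 g
% NaOH = 0.237 / 1.17 × 100 = 20.2 %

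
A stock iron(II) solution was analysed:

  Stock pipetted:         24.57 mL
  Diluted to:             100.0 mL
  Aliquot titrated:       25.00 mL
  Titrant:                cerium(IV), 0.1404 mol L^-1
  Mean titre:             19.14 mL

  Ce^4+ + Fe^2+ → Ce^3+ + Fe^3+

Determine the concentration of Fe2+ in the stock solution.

0.4375 mol/L

n(Ce4+) = 0.01914 × 0.1404 = 2.687 × 10^-3 mol
n(Fe2+) in the aliquot = 2.687 × 10^-3 mol (1:1 ratio)
[Fe2+]_dilute = 2.687 × 10^-3 / 0.02500 = 0.1075 mol/L
Dilution factor = 100.0 / 24.57 = 4.070
[Fe2+]_stock = 0.1075 × 4.070 = 0.4375 mol/L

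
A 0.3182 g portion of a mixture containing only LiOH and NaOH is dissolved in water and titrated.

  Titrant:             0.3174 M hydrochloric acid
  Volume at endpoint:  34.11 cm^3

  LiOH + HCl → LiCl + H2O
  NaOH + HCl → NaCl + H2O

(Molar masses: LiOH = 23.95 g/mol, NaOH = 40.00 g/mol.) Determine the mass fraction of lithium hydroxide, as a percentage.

n(HCl) = 0.03411 × 0.3174 = 0.01083 mol
Let x = n(LiOH), y = n(NaOH).
Titrant: 1x + 1y = 0.01083;  mass: 23.95x + 40.00y = 0.3182
Solving, x = 7.156 × 10^-3 mol, y = 3.670 × 10^-3 mol
mass of LiOH = 7.156 × 10^-3 × 23.95 = 0.1714 g
% LiOH = 0.1714 / 0.3182 × 100 = 53.86 %

53.86 %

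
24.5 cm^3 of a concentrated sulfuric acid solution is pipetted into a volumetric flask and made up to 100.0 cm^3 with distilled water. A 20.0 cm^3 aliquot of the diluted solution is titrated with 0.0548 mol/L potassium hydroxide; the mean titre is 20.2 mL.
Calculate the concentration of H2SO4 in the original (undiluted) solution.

0.113 mol/L

H2SO4 + 2 KOH → K2SO4 + 2 H2O
n(KOH) = 0.0202 × 0.0548 = 1.11 × 10^-3 mol
From the 1:2 ratio, n(H2SO4) in the aliquot = 1/2 × 1.11 × 10^-3 = 5.53 × 10^-4 mol
[H2SO4]_dilute = 5.53 × 10^-4 / 0.0200 = 0.0277 mol/L
Dilution factor = 100.0 / 24.5 = 4.082
[H2SO4]_stock = 0.0277 × 4.082 = 0.113 mol/L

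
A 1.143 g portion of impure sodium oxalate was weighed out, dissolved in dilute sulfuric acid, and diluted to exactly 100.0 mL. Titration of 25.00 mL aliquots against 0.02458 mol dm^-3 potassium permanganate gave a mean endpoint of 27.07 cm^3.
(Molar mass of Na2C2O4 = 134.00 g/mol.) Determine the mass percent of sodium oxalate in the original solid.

78.01 %

2 MnO4^- + 5 C2O4^2- + 16 H^+ → 2 Mn^2+ + 10 CO2 + 8 H2O
n(KMnO4) per titration = 0.02707 × 0.02458 = 6.654 × 10^-4 mol
From the 5:2 ratio, n(Na2C2O4) in each aliquot = 5/2 × 6.654 × 10^-4 = 1.663 × 10^-3 mol
n(Na2C2O4) in the whole flask = 1.663 × 10^-3 × 100.0/25.00 = 6.654 × 10^-3 mol
mass of Na2C2O4 = 6.654 × 10^-3 × 134.00 = 0.8916 g
% Na2C2O4 = 0.8916 / 1.143 × 100 = 78.01 %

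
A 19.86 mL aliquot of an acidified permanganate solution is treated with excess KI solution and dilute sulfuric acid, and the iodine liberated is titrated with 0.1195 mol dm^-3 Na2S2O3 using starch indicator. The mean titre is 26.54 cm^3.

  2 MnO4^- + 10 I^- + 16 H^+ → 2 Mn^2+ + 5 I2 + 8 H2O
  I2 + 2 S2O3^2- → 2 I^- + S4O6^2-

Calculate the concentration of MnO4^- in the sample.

n(S2O3^2-) = 0.02654 × 0.1195 = 3.172 × 10^-3 mol
n(I2) = n(S2O3^2-)/2 = 1.586 × 10^-3 mol
From the 2:5 ratio, n(MnO4^-) in the aliquot = 2/5 × 1.586 × 10^-3 = 6.343 × 10^-4 mol
[MnO4^-] = 6.343 × 10^-4 / 0.01986 = 0.03194 mol/L

0.03194 mol/L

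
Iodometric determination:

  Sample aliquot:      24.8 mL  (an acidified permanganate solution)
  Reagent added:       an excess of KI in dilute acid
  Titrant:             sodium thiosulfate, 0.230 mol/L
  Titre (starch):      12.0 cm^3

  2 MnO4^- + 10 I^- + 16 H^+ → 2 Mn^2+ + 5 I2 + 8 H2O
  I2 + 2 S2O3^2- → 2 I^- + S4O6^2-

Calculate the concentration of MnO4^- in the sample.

0.0223 mol/L

n(S2O3^2-) = 0.0120 × 0.230 = 2.76 × 10^-3 mol
n(I2) = n(S2O3^2-)/2 = 1.38 × 10^-3 mol
From the 2:5 ratio, n(MnO4^-) in the aliquot = 2/5 × 1.38 × 10^-3 = 5.52 × 10^-4 mol
[MnO4^-] = 5.52 × 10^-4 / 0.0248 = 0.0223 mol/L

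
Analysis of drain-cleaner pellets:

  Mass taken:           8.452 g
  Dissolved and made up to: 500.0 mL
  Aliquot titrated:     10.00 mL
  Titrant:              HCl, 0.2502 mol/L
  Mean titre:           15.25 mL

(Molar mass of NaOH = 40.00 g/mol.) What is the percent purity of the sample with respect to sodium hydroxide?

90.29 %

NaOH + HCl → NaCl + H2O
n(HCl) per titration = 0.01525 × 0.2502 = 3.816 × 10^-3 mol
n(NaOH) in each aliquot = 3.816 × 10^-3 mol (1:1 ratio)
n(NaOH) in the whole flask = 3.816 × 10^-3 × 500.0/10.00 = 0.1908 mol
mass of NaOH = 0.1908 × 40.00 = 7.631 g
% NaOH = 7.631 / 8.452 × 100 = 90.29 %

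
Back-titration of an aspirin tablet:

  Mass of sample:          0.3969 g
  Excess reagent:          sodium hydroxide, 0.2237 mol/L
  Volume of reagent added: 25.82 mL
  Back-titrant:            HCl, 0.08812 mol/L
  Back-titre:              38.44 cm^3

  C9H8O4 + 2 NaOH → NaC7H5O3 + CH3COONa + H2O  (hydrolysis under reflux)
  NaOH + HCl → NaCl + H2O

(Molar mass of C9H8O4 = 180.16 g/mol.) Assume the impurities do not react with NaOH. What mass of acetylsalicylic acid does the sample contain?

0.2152 g

n(NaOH) added = 0.02582 × 0.2237 = 5.776 × 10^-3 mol
n(HCl) used in back-titration = 0.03844 × 0.08812 = 3.387 × 10^-3 mol
n(NaOH) left over = 3.387 × 10^-3 mol (1:1 ratio)
n(NaOH) consumed by analyte = 5.776 × 10^-3 − 3.387 × 10^-3 = 2.389 × 10^-3 mol
From the 1:2 ratio, n(C9H8O4) = 1/2 × 2.389 × 10^-3 = 1.194 × 10^-3 mol
mass of C9H8O4 = 1.194 × 10^-3 × 180.16 = 0.2152 g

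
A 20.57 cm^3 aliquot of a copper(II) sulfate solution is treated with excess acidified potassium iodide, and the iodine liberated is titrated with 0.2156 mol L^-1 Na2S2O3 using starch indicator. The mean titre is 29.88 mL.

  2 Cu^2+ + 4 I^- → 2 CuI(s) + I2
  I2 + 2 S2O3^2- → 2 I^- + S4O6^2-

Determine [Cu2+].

0.3132 mol/L

n(S2O3^2-) = 0.02988 × 0.2156 = 6.442 × 10^-3 mol
n(I2) = n(S2O3^2-)/2 = 3.221 × 10^-3 mol
From the 2:1 ratio, n(Cu2+) in the aliquot = 2/1 × 3.221 × 10^-3 = 6.442 × 10^-3 mol
[Cu2+] = 6.442 × 10^-3 / 0.02057 = 0.3132 mol/L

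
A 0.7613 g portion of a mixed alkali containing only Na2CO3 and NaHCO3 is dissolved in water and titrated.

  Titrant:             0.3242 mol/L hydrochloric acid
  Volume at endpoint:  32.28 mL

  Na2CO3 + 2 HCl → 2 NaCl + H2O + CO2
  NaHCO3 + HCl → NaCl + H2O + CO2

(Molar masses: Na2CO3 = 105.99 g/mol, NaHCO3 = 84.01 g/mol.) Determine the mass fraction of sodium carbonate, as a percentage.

26.46 %

n(HCl) = 0.03228 × 0.3242 = 0.01047 mol
Let x = n(Na2CO3), y = n(NaHCO3).
Titrant: 2x + 1y = 0.01047;  mass: 105.99x + 84.01y = 0.7613
Solving, x = 1.900 × 10^-3 mol, y = 6.664 × 10^-3 mol
mass of Na2CO3 = 1.900 × 10^-3 × 105.99 = 0.2014 g
% Na2CO3 = 0.2014 / 0.7613 × 100 = 26.46 %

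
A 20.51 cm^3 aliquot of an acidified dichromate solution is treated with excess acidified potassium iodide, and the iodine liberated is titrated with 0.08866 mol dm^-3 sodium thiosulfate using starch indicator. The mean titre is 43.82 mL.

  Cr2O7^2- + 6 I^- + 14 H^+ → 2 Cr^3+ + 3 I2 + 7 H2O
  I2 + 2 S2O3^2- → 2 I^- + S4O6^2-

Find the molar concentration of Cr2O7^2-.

0.03157 mol/L

n(S2O3^2-) = 0.04382 × 0.08866 = 3.885 × 10^-3 mol
n(I2) = n(S2O3^2-)/2 = 1.943 × 10^-3 mol
From the 1:3 ratio, n(Cr2O7^2-) in the aliquot = 1/3 × 1.943 × 10^-3 = 6.475 × 10^-4 mol
[Cr2O7^2-] = 6.475 × 10^-4 / 0.02051 = 0.03157 mol/L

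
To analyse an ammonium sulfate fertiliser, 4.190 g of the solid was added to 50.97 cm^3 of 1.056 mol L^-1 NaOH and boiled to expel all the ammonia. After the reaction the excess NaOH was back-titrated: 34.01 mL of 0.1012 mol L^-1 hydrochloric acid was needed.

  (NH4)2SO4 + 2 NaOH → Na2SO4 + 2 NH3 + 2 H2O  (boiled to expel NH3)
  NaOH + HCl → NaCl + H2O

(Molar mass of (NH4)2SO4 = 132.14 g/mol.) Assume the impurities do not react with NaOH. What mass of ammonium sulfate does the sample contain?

n(NaOH) added = 0.05097 × 1.056 = 0.05382 mol
n(HCl) used in back-titration = 0.03401 × 0.1012 = 3.442 × 10^-3 mol
n(NaOH) left over = 3.442 × 10^-3 mol (1:1 ratio)
n(NaOH) consumed by analyte = 0.05382 − 3.442 × 10^-3 = 0.05038 mol
From the 1:2 ratio, n((NH4)2SO4) = 1/2 × 0.05038 = 0.02519 mol
mass of (NH4)2SO4 = 0.02519 × 132.14 = 3.329 g

3.329 g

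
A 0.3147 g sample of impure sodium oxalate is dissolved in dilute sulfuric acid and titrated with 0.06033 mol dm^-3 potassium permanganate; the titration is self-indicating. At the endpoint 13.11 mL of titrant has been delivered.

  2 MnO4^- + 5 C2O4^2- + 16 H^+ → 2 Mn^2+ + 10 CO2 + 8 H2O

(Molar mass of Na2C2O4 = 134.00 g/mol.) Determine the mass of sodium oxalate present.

0.2650 g

n(KMnO4) = 0.01311 L × 0.06033 mol/L = 7.909 × 10^-4 mol
From the 5:2 ratio, n(Na2C2O4) = 5/2 × 7.909 × 10^-4 = 1.977 × 10^-3 mol
mass of Na2C2O4 = 1.977 × 10^-3 × 134.00 g/mol = 0.2650 g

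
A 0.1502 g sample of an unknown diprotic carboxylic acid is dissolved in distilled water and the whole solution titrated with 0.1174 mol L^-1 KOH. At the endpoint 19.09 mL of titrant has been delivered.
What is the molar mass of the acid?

134.0 g/mol

n(KOH) = 0.01909 L × 0.1174 mol/L = 2.241 × 10^-3 mol
From the 1:2 ratio, n(H2A) = 1/2 × 2.241 × 10^-3 = 1.121 × 10^-3 mol
M = m / n = 0.1502 g / 1.121 × 10^-3 mol = 134.0 g/mol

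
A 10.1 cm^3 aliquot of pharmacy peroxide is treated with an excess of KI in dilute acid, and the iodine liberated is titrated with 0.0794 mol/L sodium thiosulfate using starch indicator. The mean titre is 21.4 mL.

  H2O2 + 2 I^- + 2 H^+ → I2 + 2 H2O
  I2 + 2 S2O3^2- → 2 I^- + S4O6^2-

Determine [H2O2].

0.0841 mol/L

n(S2O3^2-) = 0.0214 × 0.0794 = 1.70 × 10^-3 mol
n(I2) = n(S2O3^2-)/2 = 8.50 × 10^-4 mol
n(H2O2) in the aliquot = 8.50 × 10^-4 mol (1:1 ratio)
[H2O2] = 8.50 × 10^-4 / 0.0101 = 0.0841 mol/L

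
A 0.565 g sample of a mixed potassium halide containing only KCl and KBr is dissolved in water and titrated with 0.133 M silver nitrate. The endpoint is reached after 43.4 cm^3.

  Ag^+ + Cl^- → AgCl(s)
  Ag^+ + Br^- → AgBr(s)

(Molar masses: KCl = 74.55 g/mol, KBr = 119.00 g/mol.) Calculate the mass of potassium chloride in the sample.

0.204 g

n(AgNO3) = 0.0434 × 0.133 = 5.77 × 10^-3 mol
Let x = n(KCl), y = n(KBr).
Titrant: 1x + 1y = 5.77 × 10^-3;  mass: 74.55x + 119.00y = 0.565
Solving, x = 2.74 × 10^-3 mol, y = 3.03 × 10^-3 mol
mass of KCl = 2.74 × 10^-3 × 74.55 = 0.204 g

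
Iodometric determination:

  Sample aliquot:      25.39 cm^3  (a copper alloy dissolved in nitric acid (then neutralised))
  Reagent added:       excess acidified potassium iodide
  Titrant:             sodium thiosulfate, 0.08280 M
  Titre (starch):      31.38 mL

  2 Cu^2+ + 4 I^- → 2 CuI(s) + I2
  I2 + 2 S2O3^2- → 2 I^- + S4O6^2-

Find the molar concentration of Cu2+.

0.1023 M

n(S2O3^2-) = 0.03138 × 0.08280 = 2.598 × 10^-3 mol
n(I2) = n(S2O3^2-)/2 = 1.299 × 10^-3 mol
From the 2:1 ratio, n(Cu2+) in the aliquot = 2/1 × 1.299 × 10^-3 = 2.598 × 10^-3 mol
[Cu2+] = 2.598 × 10^-3 / 0.02539 = 0.1023 mol/L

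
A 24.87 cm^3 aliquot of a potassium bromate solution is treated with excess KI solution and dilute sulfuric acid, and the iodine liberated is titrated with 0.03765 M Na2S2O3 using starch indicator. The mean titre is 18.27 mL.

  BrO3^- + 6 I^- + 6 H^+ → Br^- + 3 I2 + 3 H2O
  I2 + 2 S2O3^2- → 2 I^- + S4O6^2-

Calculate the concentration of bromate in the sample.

n(S2O3^2-) = 0.01827 × 0.03765 = 6.879 × 10^-4 mol
n(I2) = n(S2O3^2-)/2 = 3.439 × 10^-4 mol
From the 1:3 ratio, n(BrO3^-) in the aliquot = 1/3 × 3.439 × 10^-4 = 1.146 × 10^-4 mol
[BrO3^-] = 1.146 × 10^-4 / 0.02487 = 0.004610 mol/L

0.004610 M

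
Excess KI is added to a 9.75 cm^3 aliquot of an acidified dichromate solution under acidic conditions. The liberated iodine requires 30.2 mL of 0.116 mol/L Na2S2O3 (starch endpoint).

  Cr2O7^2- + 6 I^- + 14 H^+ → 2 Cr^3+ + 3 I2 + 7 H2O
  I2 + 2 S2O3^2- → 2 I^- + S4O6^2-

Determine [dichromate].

0.0599 mol/L

n(S2O3^2-) = 0.0302 × 0.116 = 3.50 × 10^-3 mol
n(I2) = n(S2O3^2-)/2 = 1.75 × 10^-3 mol
From the 1:3 ratio, n(Cr2O7^2-) in the aliquot = 1/3 × 1.75 × 10^-3 = 5.84 × 10^-4 mol
[Cr2O7^2-] = 5.84 × 10^-4 / 0.00975 = 0.0599 mol/L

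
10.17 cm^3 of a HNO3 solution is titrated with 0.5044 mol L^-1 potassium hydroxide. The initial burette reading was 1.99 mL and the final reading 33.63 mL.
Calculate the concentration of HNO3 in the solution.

1.569 mol/L

HNO3 + KOH → KNO3 + H2O
n(KOH) = 0.03164 L × 0.5044 mol/L = 0.01596 mol
n(HNO3) = 0.01596 mol (1:1 mole ratio)
[HNO3] = 0.01596 mol / 0.01017 L = 1.569 mol/L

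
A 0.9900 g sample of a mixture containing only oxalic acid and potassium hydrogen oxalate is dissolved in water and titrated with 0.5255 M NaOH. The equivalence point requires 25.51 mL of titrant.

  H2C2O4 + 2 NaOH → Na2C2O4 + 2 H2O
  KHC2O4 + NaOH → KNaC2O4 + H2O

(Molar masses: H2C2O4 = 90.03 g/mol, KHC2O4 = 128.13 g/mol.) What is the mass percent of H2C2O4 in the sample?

n(NaOH) = 0.02551 × 0.5255 = 0.01341 mol
Let x = n(H2C2O4), y = n(KHC2O4).
Titrant: 2x + 1y = 0.01341;  mass: 90.03x + 128.13y = 0.9900
Solving, x = 4.377 × 10^-3 mol, y = 4.651 × 10^-3 mol
mass of H2C2O4 = 4.377 × 10^-3 × 90.03 = 0.3941 g
% H2C2O4 = 0.3941 / 0.9900 × 100 = 39.81 %

39.81 %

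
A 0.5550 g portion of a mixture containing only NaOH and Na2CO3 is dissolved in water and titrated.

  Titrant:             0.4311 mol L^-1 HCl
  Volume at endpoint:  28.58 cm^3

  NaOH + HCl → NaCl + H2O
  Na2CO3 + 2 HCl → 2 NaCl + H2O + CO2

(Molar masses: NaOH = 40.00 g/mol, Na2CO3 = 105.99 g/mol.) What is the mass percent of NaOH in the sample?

54.32 %

n(HCl) = 0.02858 × 0.4311 = 0.01232 mol
Let x = n(NaOH), y = n(Na2CO3).
Titrant: 1x + 2y = 0.01232;  mass: 40.00x + 105.99y = 0.5550
Solving, x = 7.537 × 10^-3 mol, y = 2.392 × 10^-3 mol
mass of NaOH = 7.537 × 10^-3 × 40.00 = 0.3015 g
% NaOH = 0.3015 / 0.5550 × 100 = 54.32 %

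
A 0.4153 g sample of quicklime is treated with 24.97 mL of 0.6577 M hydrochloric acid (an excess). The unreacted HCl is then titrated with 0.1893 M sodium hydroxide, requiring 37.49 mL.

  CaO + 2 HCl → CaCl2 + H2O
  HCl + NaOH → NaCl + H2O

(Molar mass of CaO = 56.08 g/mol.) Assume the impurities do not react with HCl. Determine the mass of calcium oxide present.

0.2615 g

n(HCl) added = 0.02497 × 0.6577 = 0.01642 mol
n(NaOH) used in back-titration = 0.03749 × 0.1893 = 7.097 × 10^-3 mol
n(HCl) left over = 7.097 × 10^-3 mol (1:1 ratio)
n(HCl) consumed by analyte = 0.01642 − 7.097 × 10^-3 = 9.326 × 10^-3 mol
From the 1:2 ratio, n(CaO) = 1/2 × 9.326 × 10^-3 = 4.663 × 10^-3 mol
mass of CaO = 4.663 × 10^-3 × 56.08 = 0.2615 g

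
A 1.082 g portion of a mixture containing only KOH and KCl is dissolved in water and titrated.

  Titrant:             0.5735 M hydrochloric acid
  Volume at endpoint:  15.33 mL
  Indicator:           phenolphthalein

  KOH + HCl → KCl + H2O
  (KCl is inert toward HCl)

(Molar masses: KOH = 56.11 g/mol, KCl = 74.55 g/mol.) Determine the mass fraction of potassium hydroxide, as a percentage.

n(HCl) = 0.01533 × 0.5735 = 8.792 × 10^-3 mol
Let x = n(KOH), y = n(KCl).
Titrant: 1x = 8.792 × 10^-3;  mass: 56.11x + 74.55y = 1.082
Solving, x = 8.792 × 10^-3 mol, y = 7.897 × 10^-3 mol
mass of KOH = 8.792 × 10^-3 × 56.11 = 0.4933 g
% KOH = 0.4933 / 1.082 × 100 = 45.59 %

45.59 %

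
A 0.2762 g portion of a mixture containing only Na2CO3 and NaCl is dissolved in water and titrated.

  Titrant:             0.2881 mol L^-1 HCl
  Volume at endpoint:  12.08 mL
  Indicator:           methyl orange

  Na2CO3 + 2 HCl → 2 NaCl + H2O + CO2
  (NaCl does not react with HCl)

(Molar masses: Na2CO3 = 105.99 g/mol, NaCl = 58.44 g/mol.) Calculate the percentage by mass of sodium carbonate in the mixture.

n(HCl) = 0.01208 × 0.2881 = 3.480 × 10^-3 mol
Let x = n(Na2CO3), y = n(NaCl).
Titrant: 2x = 3.480 × 10^-3;  mass: 105.99x + 58.44y = 0.2762
Solving, x = 1.740 × 10^-3 mol, y = 1.570 × 10^-3 mol
mass of Na2CO3 = 1.740 × 10^-3 × 105.99 = 0.1844 g
% Na2CO3 = 0.1844 / 0.2762 × 100 = 66.78 %

66.78 %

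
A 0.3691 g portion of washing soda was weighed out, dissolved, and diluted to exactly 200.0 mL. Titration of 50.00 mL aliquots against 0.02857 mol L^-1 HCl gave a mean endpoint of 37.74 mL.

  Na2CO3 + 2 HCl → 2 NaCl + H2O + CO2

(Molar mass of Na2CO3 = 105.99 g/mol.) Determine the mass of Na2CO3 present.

n(HCl) per titration = 0.03774 × 0.02857 = 1.078 × 10^-3 mol
From the 1:2 ratio, n(Na2CO3) in each aliquot = 1/2 × 1.078 × 10^-3 = 5.391 × 10^-4 mol
n(Na2CO3) in the whole flask = 5.391 × 10^-4 × 200.0/50.00 = 2.156 × 10^-3 mol
mass of Na2CO3 = 2.156 × 10^-3 × 105.99 = 0.2286 g

0.2286 g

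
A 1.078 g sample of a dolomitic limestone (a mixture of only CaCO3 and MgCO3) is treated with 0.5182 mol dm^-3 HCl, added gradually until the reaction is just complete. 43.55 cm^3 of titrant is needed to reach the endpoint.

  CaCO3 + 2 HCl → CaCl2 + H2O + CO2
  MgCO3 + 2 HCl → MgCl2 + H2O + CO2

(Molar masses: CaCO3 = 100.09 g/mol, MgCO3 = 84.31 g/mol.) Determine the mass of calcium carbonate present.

n(HCl) = 0.04355 × 0.5182 = 0.02257 mol
Let x = n(CaCO3), y = n(MgCO3).
Titrant: 2x + 2y = 0.02257;  mass: 100.09x + 84.31y = 1.078
Solving, x = 8.027 × 10^-3 mol, y = 3.257 × 10^-3 mol
mass of CaCO3 = 8.027 × 10^-3 × 100.09 = 0.8034 g

0.8034 g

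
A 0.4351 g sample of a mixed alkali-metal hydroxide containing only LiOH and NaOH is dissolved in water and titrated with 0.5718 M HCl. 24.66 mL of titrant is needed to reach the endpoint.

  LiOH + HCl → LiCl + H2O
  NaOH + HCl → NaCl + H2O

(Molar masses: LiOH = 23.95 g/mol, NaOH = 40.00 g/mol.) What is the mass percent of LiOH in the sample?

44.22 %

n(HCl) = 0.02466 × 0.5718 = 0.01410 mol
Let x = n(LiOH), y = n(NaOH).
Titrant: 1x + 1y = 0.01410;  mass: 23.95x + 40.00y = 0.4351
Solving, x = 8.033 × 10^-3 mol, y = 6.068 × 10^-3 mol
mass of LiOH = 8.033 × 10^-3 × 23.95 = 0.1924 g
% LiOH = 0.1924 / 0.4351 × 100 = 44.22 %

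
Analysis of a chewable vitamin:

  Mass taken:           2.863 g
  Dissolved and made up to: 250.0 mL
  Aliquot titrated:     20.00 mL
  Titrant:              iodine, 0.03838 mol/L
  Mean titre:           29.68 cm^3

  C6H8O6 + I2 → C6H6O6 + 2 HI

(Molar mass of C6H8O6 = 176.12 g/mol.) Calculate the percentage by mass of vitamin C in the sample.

n(I2) per titration = 0.02968 × 0.03838 = 1.139 × 10^-3 mol
n(C6H8O6) in each aliquot = 1.139 × 10^-3 mol (1:1 ratio)
n(C6H8O6) in the whole flask = 1.139 × 10^-3 × 250.0/20.00 = 0.01424 mol
mass of C6H8O6 = 0.01424 × 176.12 = 2.508 g
% C6H8O6 = 2.508 / 2.863 × 100 = 87.59 %

87.59 %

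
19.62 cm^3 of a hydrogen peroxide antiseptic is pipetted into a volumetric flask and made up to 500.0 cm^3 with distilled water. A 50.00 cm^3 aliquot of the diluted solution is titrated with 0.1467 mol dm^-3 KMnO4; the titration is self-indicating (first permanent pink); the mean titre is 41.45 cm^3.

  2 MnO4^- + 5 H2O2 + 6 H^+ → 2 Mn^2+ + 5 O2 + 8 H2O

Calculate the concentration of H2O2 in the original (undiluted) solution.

7.748 mol/L

n(KMnO4) = 0.04145 × 0.1467 = 6.081 × 10^-3 mol
From the 5:2 ratio, n(H2O2) in the aliquot = 5/2 × 6.081 × 10^-3 = 0.01520 mol
[H2O2]_dilute = 0.01520 / 0.05000 = 0.3040 mol/L
Dilution factor = 500.0 / 19.62 = 25.48
[H2O2]_stock = 0.3040 × 25.48 = 7.748 mol/L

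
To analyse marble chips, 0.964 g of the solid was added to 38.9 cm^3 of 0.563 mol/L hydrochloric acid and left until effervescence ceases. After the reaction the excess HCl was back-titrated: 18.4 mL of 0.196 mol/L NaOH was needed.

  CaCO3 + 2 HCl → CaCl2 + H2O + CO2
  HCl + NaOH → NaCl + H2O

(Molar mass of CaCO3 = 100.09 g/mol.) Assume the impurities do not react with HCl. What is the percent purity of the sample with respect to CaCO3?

n(HCl) added = 0.0389 × 0.563 = 0.0219 mol
n(NaOH) used in back-titration = 0.0184 × 0.196 = 3.61 × 10^-3 mol
n(HCl) left over = 3.61 × 10^-3 mol (1:1 ratio)
n(HCl) consumed by analyte = 0.0219 − 3.61 × 10^-3 = 0.0183 mol
From the 1:2 ratio, n(CaCO3) = 1/2 × 0.0183 = 9.15 × 10^-3 mol
mass of CaCO3 = 9.15 × 10^-3 × 100.09 = 0.916 g
% CaCO3 = 0.916 / 0.964 × 100 = 95.0 %

95.0 %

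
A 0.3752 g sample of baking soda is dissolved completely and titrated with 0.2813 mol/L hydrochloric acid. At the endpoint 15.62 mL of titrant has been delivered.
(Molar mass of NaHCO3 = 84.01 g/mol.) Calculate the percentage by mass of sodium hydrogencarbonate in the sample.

NaHCO3 + HCl → NaCl + H2O + CO2
n(HCl) = 0.01562 L × 0.2813 mol/L = 4.394 × 10^-3 mol
n(NaHCO3) = 4.394 × 10^-3 mol (1:1 ratio)
mass of NaHCO3 = 4.394 × 10^-3 × 84.01 g/mol = 0.3691 g
% NaHCO3 = 0.3691 / 0.3752 × 100 = 98.38 %

98.38 %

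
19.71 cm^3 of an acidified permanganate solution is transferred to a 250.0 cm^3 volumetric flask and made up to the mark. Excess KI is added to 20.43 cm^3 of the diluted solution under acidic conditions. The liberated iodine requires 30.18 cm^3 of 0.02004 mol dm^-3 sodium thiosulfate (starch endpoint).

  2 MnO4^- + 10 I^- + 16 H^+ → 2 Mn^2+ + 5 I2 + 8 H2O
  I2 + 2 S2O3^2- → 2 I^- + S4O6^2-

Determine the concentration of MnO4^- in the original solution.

0.07510 mol/L

n(S2O3^2-) = 0.03018 × 0.02004 = 6.048 × 10^-4 mol
n(I2) = n(S2O3^2-)/2 = 3.024 × 10^-4 mol
From the 2:5 ratio, n(MnO4^-) in the aliquot = 2/5 × 3.024 × 10^-4 = 1.210 × 10^-4 mol
[MnO4^-]_dilute = 1.210 × 10^-4 / 0.02043 = 0.005921 mol/L
[MnO4^-]_original = 0.005921 × 250.0/19.71 = 0.07510 mol/L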